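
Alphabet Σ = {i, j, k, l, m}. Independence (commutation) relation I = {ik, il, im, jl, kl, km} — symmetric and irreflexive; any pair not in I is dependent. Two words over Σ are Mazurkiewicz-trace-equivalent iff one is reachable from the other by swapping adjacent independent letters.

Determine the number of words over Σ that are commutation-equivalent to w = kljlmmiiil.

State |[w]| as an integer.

186

piece 0:k — minimal
piece 1:l — minimal
piece 2:j rests on {0:k}
piece 3:l rests on {1:l}
piece 4:m rests on {2:j, 3:l}
piece 5:m rests on {4:m}
piece 6:i rests on {2:j}
piece 7:i rests on {6:i}
piece 8:i rests on {7:i}
piece 9:l rests on {5:m}
minimal pieces: {0:k, 1:l}
ways to finish when only these pieces remain (= sum over removing one remaining piece with nothing left below it):
  1 left: {8}→1  {9}→1
  2 left: {5,9}→1  {7,8}→1  {8,9}→2
  3 left: {4,5,9}→1  {5,8,9}→3  {6,7,8}→1  {7,8,9}→3
  4 left: {3,4,5,9}→1  {4,5,8,9}→4  {5,7,8,9}→6  {6,7,8,9}→4
  5 left: {1,3,4,5,9}→1  {3,4,5,8,9}→5  {4,5,7,8,9}→10  {5,6,7,8,9}→10
  6 left: {1,3,4,5,8,9}→6  {3,4,5,7,8,9}→15  {4,5,6,7,8,9}→20
  7 left: {1,3,4,5,7,8,9}→21  {2,4,5,6,7,8,9}→20  {3,4,5,6,7,8,9}→35
  8 left: {0,2,4,5,6,7,8,9}→20  {1,3,4,5,6,7,8,9}→56  {2,3,4,5,6,7,8,9}→55
  placing 0:k first → 111 extensions
  placing 1:l first → 75 extensions
total linear extensions = 186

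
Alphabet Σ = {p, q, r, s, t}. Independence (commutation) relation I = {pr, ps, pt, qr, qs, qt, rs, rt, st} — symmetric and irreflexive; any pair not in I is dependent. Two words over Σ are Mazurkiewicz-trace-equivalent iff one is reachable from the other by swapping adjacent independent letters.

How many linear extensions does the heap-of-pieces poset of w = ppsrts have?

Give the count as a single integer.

0(p) covers ∅
1(p) covers 0:p
2(s) covers ∅
3(r) covers ∅
4(t) covers ∅
5(s) covers 2:s
floor of heap: 0:p, 2:s, 3:r, 4:t
completions by unplaced set U, small U first (add the entries for U minus each lowest piece of U):
  |U|=1: {1}:1  {3}:1  {4}:1  {5}:1
  |U|=2: {0,1}:1  {1,3}:2  {1,4}:2  {1,5}:2  {2,5}:1  {3,4}:2  {3,5}:2  {4,5}:2
  |U|=3: {0,1,3}:3  {0,1,4}:3  {0,1,5}:3  {1,2,5}:3  {1,3,4}:6  {1,3,5}:6  {1,4,5}:6  {2,3,5}:3  {2,4,5}:3  {3,4,5}:6
  |U|=4: {0,1,2,5}:6  {0,1,3,4}:12  {0,1,3,5}:12  {0,1,4,5}:12  {1,2,3,5}:12  {1,2,4,5}:12  {1,3,4,5}:24  {2,3,4,5}:12
  start at 0(p): 60
  start at 2(s): 60
  start at 3(r): 30
  start at 4(t): 30
sum over floor = 180

180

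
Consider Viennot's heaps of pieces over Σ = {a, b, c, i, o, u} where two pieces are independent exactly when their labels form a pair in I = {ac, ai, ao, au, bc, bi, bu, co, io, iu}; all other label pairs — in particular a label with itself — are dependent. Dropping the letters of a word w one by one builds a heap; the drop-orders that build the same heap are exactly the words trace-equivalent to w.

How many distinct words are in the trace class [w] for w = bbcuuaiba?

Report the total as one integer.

378

piece 0:b — minimal
piece 1:b rests on {0:b}
piece 2:c — minimal
piece 3:u rests on {2:c}
piece 4:u rests on {3:u}
piece 5:a rests on {1:b}
piece 6:i rests on {2:c}
piece 7:b rests on {5:a}
piece 8:a rests on {7:b}
minimal pieces: {0:b, 2:c}
ways to finish when only these pieces remain (= sum over removing one remaining piece with nothing left below it):
  1 left: {4}→1  {6}→1  {8}→1
  2 left: {3,4}→1  {4,6}→2  {4,8}→2  {6,8}→2  {7,8}→1
  3 left: {3,4,6}→3  {3,4,8}→3  {4,6,8}→6  {4,7,8}→3  {5,7,8}→1  {6,7,8}→3
  4 left: {1,5,7,8}→1  {2,3,4,6}→3  {3,4,6,8}→12  {3,4,7,8}→6  {4,5,7,8}→4  {4,6,7,8}→12  {5,6,7,8}→4
  5 left: {0,1,5,7,8}→1  {1,4,5,7,8}→5  {1,5,6,7,8}→5  {2,3,4,6,8}→15  {3,4,5,7,8}→10  {3,4,6,7,8}→30  {4,5,6,7,8}→20
  6 left: {0,1,4,5,7,8}→6  {0,1,5,6,7,8}→6  {1,3,4,5,7,8}→15  {1,4,5,6,7,8}→30  {2,3,4,6,7,8}→45  {3,4,5,6,7,8}→60
  7 left: {0,1,3,4,5,7,8}→21  {0,1,4,5,6,7,8}→42  {1,3,4,5,6,7,8}→105  {2,3,4,5,6,7,8}→105
  placing 0:b first → 210 extensions
  placing 2:c first → 168 extensions
total linear extensions = 378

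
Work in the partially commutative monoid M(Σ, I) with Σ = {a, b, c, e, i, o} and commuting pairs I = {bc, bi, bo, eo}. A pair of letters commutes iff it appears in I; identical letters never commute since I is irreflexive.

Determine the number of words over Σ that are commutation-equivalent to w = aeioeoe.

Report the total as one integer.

6

drop 0:a onto floor
drop 1:e onto {0:a}
drop 2:i onto {1:e}
drop 3:o onto {2:i}
drop 4:e onto {2:i}
drop 5:o onto {3:o}
drop 6:e onto {4:e}
ground layer = {0:a}
drop-orders for the pieces not yet dropped (sum over which currently-grounded one goes next):
  1 to go: {5} 1  {6} 1
  2 to go: {3,5} 1  {4,6} 1  {5,6} 2
  3 to go: {3,5,6} 3  {4,5,6} 3
  4 to go: {3,4,5,6} 6
  5 to go: {2,3,4,5,6} 6
  if 0:a drops first: 6 orders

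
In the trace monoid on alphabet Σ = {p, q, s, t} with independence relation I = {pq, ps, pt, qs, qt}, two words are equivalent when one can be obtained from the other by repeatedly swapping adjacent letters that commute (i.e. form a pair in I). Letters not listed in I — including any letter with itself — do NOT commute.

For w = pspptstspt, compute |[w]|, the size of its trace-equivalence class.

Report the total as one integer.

piece 0:p — minimal
piece 1:s — minimal
piece 2:p rests on {0:p}
piece 3:p rests on {2:p}
piece 4:t rests on {1:s}
piece 5:s rests on {4:t}
piece 6:t rests on {5:s}
piece 7:s rests on {6:t}
piece 8:p rests on {3:p}
piece 9:t rests on {7:s}
minimal pieces: {0:p, 1:s}
ways to finish when only these pieces remain (= sum over removing one remaining piece with nothing left below it):
  1 left: {8}→1  {9}→1
  2 left: {3,8}→1  {7,9}→1  {8,9}→2
  3 left: {2,3,8}→1  {3,8,9}→3  {6,7,9}→1  {7,8,9}→3
  4 left: {0,2,3,8}→1  {2,3,8,9}→4  {3,7,8,9}→6  {5,6,7,9}→1  {6,7,8,9}→4
  5 left: {0,2,3,8,9}→5  {2,3,7,8,9}→10  {3,6,7,8,9}→10  {4,5,6,7,9}→1  {5,6,7,8,9}→5
  6 left: {0,2,3,7,8,9}→15  {1,4,5,6,7,9}→1  {2,3,6,7,8,9}→20  {3,5,6,7,8,9}→15  {4,5,6,7,8,9}→6
  7 left: {0,2,3,6,7,8,9}→35  {1,4,5,6,7,8,9}→7  {2,3,5,6,7,8,9}→35  {3,4,5,6,7,8,9}→21
  8 left: {0,2,3,5,6,7,8,9}→70  {1,3,4,5,6,7,8,9}→28  {2,3,4,5,6,7,8,9}→56
  placing 0:p first → 84 extensions
  placing 1:s first → 126 extensions
total linear extensions = 210

210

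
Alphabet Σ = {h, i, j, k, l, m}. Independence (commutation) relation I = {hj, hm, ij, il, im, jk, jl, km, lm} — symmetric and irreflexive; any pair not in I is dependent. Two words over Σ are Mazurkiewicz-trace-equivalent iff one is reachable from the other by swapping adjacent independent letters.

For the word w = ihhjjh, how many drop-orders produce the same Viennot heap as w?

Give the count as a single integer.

15

drop 0:i onto floor
drop 1:h onto {0:i}
drop 2:h onto {1:h}
drop 3:j onto floor
drop 4:j onto {3:j}
drop 5:h onto {2:h}
ground layer = {0:i, 3:j}
drop-orders for the pieces not yet dropped (sum over which currently-grounded one goes next):
  1 to go: {4} 1  {5} 1
  2 to go: {2,5} 1  {3,4} 1  {4,5} 2
  3 to go: {1,2,5} 1  {2,4,5} 3  {3,4,5} 3
  4 to go: {0,1,2,5} 1  {1,2,4,5} 4  {2,3,4,5} 6
  if 0:i drops first: 10 orders
  if 3:j drops first: 5 orders
heap linearizations: 15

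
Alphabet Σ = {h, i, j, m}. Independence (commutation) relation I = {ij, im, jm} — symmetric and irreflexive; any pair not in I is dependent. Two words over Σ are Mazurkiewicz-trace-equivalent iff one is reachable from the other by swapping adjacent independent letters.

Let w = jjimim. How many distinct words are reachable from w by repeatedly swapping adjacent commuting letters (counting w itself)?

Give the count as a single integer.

90

drop 0:j onto floor
drop 1:j onto {0:j}
drop 2:i onto floor
drop 3:m onto floor
drop 4:i onto {2:i}
drop 5:m onto {3:m}
ground layer = {0:j, 2:i, 3:m}
drop-orders for the pieces not yet dropped (sum over which currently-grounded one goes next):
  1 to go: {1} 1  {4} 1  {5} 1
  2 to go: {0,1} 1  {1,4} 2  {1,5} 2  {2,4} 1  {3,5} 1  {4,5} 2
  3 to go: {0,1,4} 3  {0,1,5} 3  {1,2,4} 3  {1,3,5} 3  {1,4,5} 6  {2,4,5} 3  {3,4,5} 3
  4 to go: {0,1,2,4} 6  {0,1,3,5} 6  {0,1,4,5} 12  {1,2,4,5} 12  {1,3,4,5} 12  {2,3,4,5} 6
  if 0:j drops first: 30 orders
  if 2:i drops first: 30 orders
  if 3:m drops first: 30 orders
heap linearizations: 90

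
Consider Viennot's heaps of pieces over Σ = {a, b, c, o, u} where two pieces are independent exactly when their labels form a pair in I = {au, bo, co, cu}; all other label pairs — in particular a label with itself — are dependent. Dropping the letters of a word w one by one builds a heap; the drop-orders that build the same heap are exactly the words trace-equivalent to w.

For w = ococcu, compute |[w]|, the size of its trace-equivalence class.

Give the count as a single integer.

0(o) covers ∅
1(c) covers ∅
2(o) covers 0:o
3(c) covers 1:c
4(c) covers 3:c
5(u) covers 2:o
floor of heap: 0:o, 1:c
completions by unplaced set U, small U first (add the entries for U minus each lowest piece of U):
  |U|=1: {4}:1  {5}:1
  |U|=2: {2,5}:1  {3,4}:1  {4,5}:2
  |U|=3: {0,2,5}:1  {1,3,4}:1  {2,4,5}:3  {3,4,5}:3
  |U|=4: {0,2,4,5}:4  {1,3,4,5}:4  {2,3,4,5}:6
  start at 0(o): 10
  start at 1(c): 10
sum over floor = 20

20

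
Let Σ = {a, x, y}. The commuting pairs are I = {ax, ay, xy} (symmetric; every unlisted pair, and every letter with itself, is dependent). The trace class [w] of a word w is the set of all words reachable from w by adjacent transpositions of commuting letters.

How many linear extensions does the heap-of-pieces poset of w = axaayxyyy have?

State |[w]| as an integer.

1260

piece 0:a — minimal
piece 1:x — minimal
piece 2:a rests on {0:a}
piece 3:a rests on {2:a}
piece 4:y — minimal
piece 5:x rests on {1:x}
piece 6:y rests on {4:y}
piece 7:y rests on {6:y}
piece 8:y rests on {7:y}
minimal pieces: {0:a, 1:x, 4:y}
ways to finish when only these pieces remain (= sum over removing one remaining piece with nothing left below it):
  1 left: {3}→1  {5}→1  {8}→1
  2 left: {1,5}→1  {2,3}→1  {3,5}→2  {3,8}→2  {5,8}→2  {7,8}→1
  3 left: {0,2,3}→1  {1,3,5}→3  {1,5,8}→3  {2,3,5}→3  {2,3,8}→3  {3,5,8}→6  {3,7,8}→3  {5,7,8}→3  {6,7,8}→1
  4 left: {0,2,3,5}→4  {0,2,3,8}→4  {1,2,3,5}→6  {1,3,5,8}→12  {1,5,7,8}→6  {2,3,5,8}→12  {2,3,7,8}→6  {3,5,7,8}→12  {3,6,7,8}→4  {4,6,7,8}→1  {5,6,7,8}→4
  5 left: {0,1,2,3,5}→10  {0,2,3,5,8}→20  {0,2,3,7,8}→10  {1,2,3,5,8}→30  {1,3,5,7,8}→30  {1,5,6,7,8}→10  {2,3,5,7,8}→30  {2,3,6,7,8}→10  {3,4,6,7,8}→5  {3,5,6,7,8}→20  {4,5,6,7,8}→5
  6 left: {0,1,2,3,5,8}→60  {0,2,3,5,7,8}→60  {0,2,3,6,7,8}→20  {1,2,3,5,7,8}→90  {1,3,5,6,7,8}→60  {1,4,5,6,7,8}→15  {2,3,4,6,7,8}→15  {2,3,5,6,7,8}→60  {3,4,5,6,7,8}→30
  7 left: {0,1,2,3,5,7,8}→210  {0,2,3,4,6,7,8}→35  {0,2,3,5,6,7,8}→140  {1,2,3,5,6,7,8}→210  {1,3,4,5,6,7,8}→105  {2,3,4,5,6,7,8}→105
  placing 0:a first → 420 extensions
  placing 1:x first → 280 extensions
  placing 4:y first → 560 extensions
total linear extensions = 1260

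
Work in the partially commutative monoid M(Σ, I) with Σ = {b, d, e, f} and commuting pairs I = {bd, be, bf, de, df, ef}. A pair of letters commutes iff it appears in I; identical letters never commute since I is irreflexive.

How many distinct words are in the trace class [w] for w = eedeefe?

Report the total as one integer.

42

0(e) covers ∅
1(e) covers 0:e
2(d) covers ∅
3(e) covers 1:e
4(e) covers 3:e
5(f) covers ∅
6(e) covers 4:e
floor of heap: 0:e, 2:d, 5:f
completions by unplaced set U, small U first (add the entries for U minus each lowest piece of U):
  |U|=1: {2}:1  {5}:1  {6}:1
  |U|=2: {2,5}:2  {2,6}:2  {4,6}:1  {5,6}:2
  |U|=3: {2,4,6}:3  {2,5,6}:6  {3,4,6}:1  {4,5,6}:3
  |U|=4: {1,3,4,6}:1  {2,3,4,6}:4  {2,4,5,6}:12  {3,4,5,6}:4
  |U|=5: {0,1,3,4,6}:1  {1,2,3,4,6}:5  {1,3,4,5,6}:5  {2,3,4,5,6}:20
  start at 0(e): 30
  start at 2(d): 6
  start at 5(f): 6
sum over floor = 42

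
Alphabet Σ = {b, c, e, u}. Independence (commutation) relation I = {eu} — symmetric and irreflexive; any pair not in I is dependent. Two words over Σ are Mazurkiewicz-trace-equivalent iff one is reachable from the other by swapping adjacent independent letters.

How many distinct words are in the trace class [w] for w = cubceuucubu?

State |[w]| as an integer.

3

piece 0:c — minimal
piece 1:u rests on {0:c}
piece 2:b rests on {1:u}
piece 3:c rests on {2:b}
piece 4:e rests on {3:c}
piece 5:u rests on {3:c}
piece 6:u rests on {5:u}
piece 7:c rests on {4:e, 6:u}
piece 8:u rests on {7:c}
piece 9:b rests on {8:u}
piece 10:u rests on {9:b}
minimal pieces: {0:c}
ways to finish when only these pieces remain (= sum over removing one remaining piece with nothing left below it):
  1 left: {10}→1
  2 left: {9,10}→1
  3 left: {8,9,10}→1
  4 left: {7,8,9,10}→1
  5 left: {4,7,8,9,10}→1  {6,7,8,9,10}→1
  6 left: {4,6,7,8,9,10}→2  {5,6,7,8,9,10}→1
  7 left: {4,5,6,7,8,9,10}→3
  8 left: {3,4,5,6,7,8,9,10}→3
  9 left: {2,3,4,5,6,7,8,9,10}→3
  placing 0:c first → 3 extensions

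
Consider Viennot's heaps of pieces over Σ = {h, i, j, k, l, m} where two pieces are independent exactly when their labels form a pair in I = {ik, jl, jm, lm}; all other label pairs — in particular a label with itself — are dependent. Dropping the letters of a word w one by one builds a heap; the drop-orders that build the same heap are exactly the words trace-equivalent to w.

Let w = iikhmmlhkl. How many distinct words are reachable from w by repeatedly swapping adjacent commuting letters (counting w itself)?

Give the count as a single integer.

9

drop 0:i onto floor
drop 1:i onto {0:i}
drop 2:k onto floor
drop 3:h onto {1:i, 2:k}
drop 4:m onto {3:h}
drop 5:m onto {4:m}
drop 6:l onto {3:h}
drop 7:h onto {5:m, 6:l}
drop 8:k onto {7:h}
drop 9:l onto {8:k}
ground layer = {0:i, 2:k}
drop-orders for the pieces not yet dropped (sum over which currently-grounded one goes next):
  1 to go: {9} 1
  2 to go: {8,9} 1
  3 to go: {7,8,9} 1
  4 to go: {5,7,8,9} 1  {6,7,8,9} 1
  5 to go: {4,5,7,8,9} 1  {5,6,7,8,9} 2
  6 to go: {4,5,6,7,8,9} 3
  7 to go: {3,4,5,6,7,8,9} 3
  8 to go: {1,3,4,5,6,7,8,9} 3  {2,3,4,5,6,7,8,9} 3
  if 0:i drops first: 6 orders
  if 2:k drops first: 3 orders
heap linearizations: 9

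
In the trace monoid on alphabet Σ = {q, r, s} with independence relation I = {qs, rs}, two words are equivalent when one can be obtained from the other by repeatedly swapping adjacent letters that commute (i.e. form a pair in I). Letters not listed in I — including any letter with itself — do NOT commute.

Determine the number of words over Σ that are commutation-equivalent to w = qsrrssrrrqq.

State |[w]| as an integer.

165

drop 0:q onto floor
drop 1:s onto floor
drop 2:r onto {0:q}
drop 3:r onto {2:r}
drop 4:s onto {1:s}
drop 5:s onto {4:s}
drop 6:r onto {3:r}
drop 7:r onto {6:r}
drop 8:r onto {7:r}
drop 9:q onto {8:r}
drop 10:q onto {9:q}
ground layer = {0:q, 1:s}
drop-orders for the pieces not yet dropped (sum over which currently-grounded one goes next):
  1 to go: {5} 1  {10} 1
  2 to go: {4,5} 1  {5,10} 2  {9,10} 1
  3 to go: {1,4,5} 1  {4,5,10} 3  {5,9,10} 3  {8,9,10} 1
  4 to go: {1,4,5,10} 4  {4,5,9,10} 6  {5,8,9,10} 4  {7,8,9,10} 1
  5 to go: {1,4,5,9,10} 10  {4,5,8,9,10} 10  {5,7,8,9,10} 5  {6,7,8,9,10} 1
  6 to go: {1,4,5,8,9,10} 20  {3,6,7,8,9,10} 1  {4,5,7,8,9,10} 15  {5,6,7,8,9,10} 6
  7 to go: {1,4,5,7,8,9,10} 35  {2,3,6,7,8,9,10} 1  {3,5,6,7,8,9,10} 7  {4,5,6,7,8,9,10} 21
  8 to go: {0,2,3,6,7,8,9,10} 1  {1,4,5,6,7,8,9,10} 56  {2,3,5,6,7,8,9,10} 8  {3,4,5,6,7,8,9,10} 28
  9 to go: {0,2,3,5,6,7,8,9,10} 9  {1,3,4,5,6,7,8,9,10} 84  {2,3,4,5,6,7,8,9,10} 36
  if 0:q drops first: 120 orders
  if 1:s drops first: 45 orders
heap linearizations: 165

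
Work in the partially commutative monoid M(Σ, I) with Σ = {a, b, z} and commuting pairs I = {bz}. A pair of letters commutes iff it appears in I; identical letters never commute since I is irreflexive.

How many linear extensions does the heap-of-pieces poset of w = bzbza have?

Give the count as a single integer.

0(b) covers ∅
1(z) covers ∅
2(b) covers 0:b
3(z) covers 1:z
4(a) covers 2:b, 3:z
floor of heap: 0:b, 1:z
completions by unplaced set U, small U first (add the entries for U minus each lowest piece of U):
  |U|=1: {4}:1
  |U|=2: {2,4}:1  {3,4}:1
  |U|=3: {0,2,4}:1  {1,3,4}:1  {2,3,4}:2
  start at 0(b): 3
  start at 1(z): 3
sum over floor = 6

6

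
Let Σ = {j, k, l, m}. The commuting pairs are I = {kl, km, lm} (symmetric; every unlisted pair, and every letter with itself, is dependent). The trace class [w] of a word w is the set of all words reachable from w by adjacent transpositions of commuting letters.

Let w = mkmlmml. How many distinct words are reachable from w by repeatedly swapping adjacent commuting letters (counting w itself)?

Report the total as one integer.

105

#0=m has no predecessor
#1=k has no predecessor
#2=m depends on [0:m]
#3=l has no predecessor
#4=m depends on [2:m]
#5=m depends on [4:m]
#6=l depends on [3:l]
sources: [0:m, 1:k, 3:l]
N(rest) = Σ N(rest − s) over sources s of rest; N(one piece) = 1:
  size 1 → [1]=1  [5]=1  [6]=1
  size 2 → [1,5]=2  [1,6]=2  [3,6]=1  [4,5]=1  [5,6]=2
  size 3 → [1,3,6]=3  [1,4,5]=3  [1,5,6]=6  [2,4,5]=1  [3,5,6]=3  [4,5,6]=3
  size 4 → [0,2,4,5]=1  [1,2,4,5]=4  [1,3,5,6]=12  [1,4,5,6]=12  [2,4,5,6]=4  [3,4,5,6]=6
  size 5 → [0,1,2,4,5]=5  [0,2,4,5,6]=5  [1,2,4,5,6]=20  [1,3,4,5,6]=30  [2,3,4,5,6]=10
  first=0(m) contributes 60
  first=1(k) contributes 15
  first=3(l) contributes 30
|[w]| = 105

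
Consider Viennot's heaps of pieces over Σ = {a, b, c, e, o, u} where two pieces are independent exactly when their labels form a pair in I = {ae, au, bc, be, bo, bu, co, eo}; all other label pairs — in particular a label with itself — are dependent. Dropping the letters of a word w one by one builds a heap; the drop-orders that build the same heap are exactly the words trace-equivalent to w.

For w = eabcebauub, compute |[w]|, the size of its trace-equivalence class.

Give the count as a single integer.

drop 0:e onto floor
drop 1:a onto floor
drop 2:b onto {1:a}
drop 3:c onto {0:e, 1:a}
drop 4:e onto {3:c}
drop 5:b onto {2:b}
drop 6:a onto {3:c, 5:b}
drop 7:u onto {4:e}
drop 8:u onto {7:u}
drop 9:b onto {6:a}
ground layer = {0:e, 1:a}
drop-orders for the pieces not yet dropped (sum over which currently-grounded one goes next):
  1 to go: {8} 1  {9} 1
  2 to go: {6,9} 1  {7,8} 1  {8,9} 2
  3 to go: {4,7,8} 1  {5,6,9} 1  {6,8,9} 3  {7,8,9} 3
  4 to go: {2,5,6,9} 1  {4,7,8,9} 4  {5,6,8,9} 4  {6,7,8,9} 6
  5 to go: {2,5,6,8,9} 5  {4,6,7,8,9} 10  {5,6,7,8,9} 10
  6 to go: {2,5,6,7,8,9} 15  {3,4,6,7,8,9} 10  {4,5,6,7,8,9} 20
  7 to go: {0,3,4,6,7,8,9} 10  {2,4,5,6,7,8,9} 35  {3,4,5,6,7,8,9} 30
  8 to go: {0,3,4,5,6,7,8,9} 40  {2,3,4,5,6,7,8,9} 65
  if 0:e drops first: 65 orders
  if 1:a drops first: 105 orders
heap linearizations: 170

170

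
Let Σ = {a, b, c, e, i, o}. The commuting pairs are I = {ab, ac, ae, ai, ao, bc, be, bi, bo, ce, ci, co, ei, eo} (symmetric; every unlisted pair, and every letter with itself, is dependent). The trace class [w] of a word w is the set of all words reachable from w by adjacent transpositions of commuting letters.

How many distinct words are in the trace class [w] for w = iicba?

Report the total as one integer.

60

drop 0:i onto floor
drop 1:i onto {0:i}
drop 2:c onto floor
drop 3:b onto floor
drop 4:a onto floor
ground layer = {0:i, 2:c, 3:b, 4:a}
drop-orders for the pieces not yet dropped (sum over which currently-grounded one goes next):
  1 to go: {1} 1  {2} 1  {3} 1  {4} 1
  2 to go: {0,1} 1  {1,2} 2  {1,3} 2  {1,4} 2  {2,3} 2  {2,4} 2  {3,4} 2
  3 to go: {0,1,2} 3  {0,1,3} 3  {0,1,4} 3  {1,2,3} 6  {1,2,4} 6  {1,3,4} 6  {2,3,4} 6
  if 0:i drops first: 24 orders
  if 2:c drops first: 12 orders
  if 3:b drops first: 12 orders
  if 4:a drops first: 12 orders
heap linearizations: 60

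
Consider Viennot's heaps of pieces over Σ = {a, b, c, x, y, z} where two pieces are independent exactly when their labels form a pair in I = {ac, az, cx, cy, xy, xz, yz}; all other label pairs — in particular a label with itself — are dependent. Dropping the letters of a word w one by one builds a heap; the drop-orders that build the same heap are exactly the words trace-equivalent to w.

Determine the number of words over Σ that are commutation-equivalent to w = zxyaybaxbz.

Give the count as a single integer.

#0=z has no predecessor
#1=x has no predecessor
#2=y has no predecessor
#3=a depends on [1:x, 2:y]
#4=y depends on [3:a]
#5=b depends on [0:z, 4:y]
#6=a depends on [5:b]
#7=x depends on [6:a]
#8=b depends on [7:x]
#9=z depends on [8:b]
sources: [0:z, 1:x, 2:y]
N(rest) = Σ N(rest − s) over sources s of rest; N(one piece) = 1:
  size 1 → [9]=1
  size 2 → [8,9]=1
  size 3 → [7,8,9]=1
  size 4 → [6,7,8,9]=1
  size 5 → [5,6,7,8,9]=1
  size 6 → [0,5,6,7,8,9]=1  [4,5,6,7,8,9]=1
  size 7 → [0,4,5,6,7,8,9]=2  [3,4,5,6,7,8,9]=1
  size 8 → [0,3,4,5,6,7,8,9]=3  [1,3,4,5,6,7,8,9]=1  [2,3,4,5,6,7,8,9]=1
  first=0(z) contributes 2
  first=1(x) contributes 4
  first=2(y) contributes 4
|[w]| = 10

10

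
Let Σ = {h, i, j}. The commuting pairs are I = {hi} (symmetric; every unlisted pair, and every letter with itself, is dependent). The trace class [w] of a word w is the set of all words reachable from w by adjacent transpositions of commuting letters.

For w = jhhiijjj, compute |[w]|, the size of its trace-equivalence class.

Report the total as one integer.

6

0(j) covers ∅
1(h) covers 0:j
2(h) covers 1:h
3(i) covers 0:j
4(i) covers 3:i
5(j) covers 2:h, 4:i
6(j) covers 5:j
7(j) covers 6:j
floor of heap: 0:j
completions by unplaced set U, small U first (add the entries for U minus each lowest piece of U):
  |U|=1: {7}:1
  |U|=2: {6,7}:1
  |U|=3: {5,6,7}:1
  |U|=4: {2,5,6,7}:1  {4,5,6,7}:1
  |U|=5: {1,2,5,6,7}:1  {2,4,5,6,7}:2  {3,4,5,6,7}:1
  |U|=6: {1,2,4,5,6,7}:3  {2,3,4,5,6,7}:3
  start at 0(j): 6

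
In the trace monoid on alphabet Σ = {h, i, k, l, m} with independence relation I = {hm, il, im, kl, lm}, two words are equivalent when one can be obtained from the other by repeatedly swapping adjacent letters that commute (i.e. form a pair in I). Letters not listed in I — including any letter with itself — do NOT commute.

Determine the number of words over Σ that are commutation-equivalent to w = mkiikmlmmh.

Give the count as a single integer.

30

piece 0:m — minimal
piece 1:k rests on {0:m}
piece 2:i rests on {1:k}
piece 3:i rests on {2:i}
piece 4:k rests on {3:i}
piece 5:m rests on {4:k}
piece 6:l — minimal
piece 7:m rests on {5:m}
piece 8:m rests on {7:m}
piece 9:h rests on {4:k, 6:l}
minimal pieces: {0:m, 6:l}
ways to finish when only these pieces remain (= sum over removing one remaining piece with nothing left below it):
  1 left: {8}→1  {9}→1
  2 left: {6,9}→1  {7,8}→1  {8,9}→2
  3 left: {5,7,8}→1  {6,8,9}→3  {7,8,9}→3
  4 left: {5,7,8,9}→4  {6,7,8,9}→6
  5 left: {4,5,7,8,9}→4  {5,6,7,8,9}→10
  6 left: {3,4,5,7,8,9}→4  {4,5,6,7,8,9}→14
  7 left: {2,3,4,5,7,8,9}→4  {3,4,5,6,7,8,9}→18
  8 left: {1,2,3,4,5,7,8,9}→4  {2,3,4,5,6,7,8,9}→22
  placing 0:m first → 26 extensions
  placing 6:l first → 4 extensions
total linear extensions = 30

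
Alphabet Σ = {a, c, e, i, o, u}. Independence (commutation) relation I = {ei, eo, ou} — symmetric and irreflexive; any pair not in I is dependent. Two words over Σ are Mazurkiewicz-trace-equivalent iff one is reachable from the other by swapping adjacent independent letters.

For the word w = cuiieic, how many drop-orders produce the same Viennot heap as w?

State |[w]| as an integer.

piece 0:c — minimal
piece 1:u rests on {0:c}
piece 2:i rests on {1:u}
piece 3:i rests on {2:i}
piece 4:e rests on {1:u}
piece 5:i rests on {3:i}
piece 6:c rests on {4:e, 5:i}
minimal pieces: {0:c}
ways to finish when only these pieces remain (= sum over removing one remaining piece with nothing left below it):
  1 left: {6}→1
  2 left: {4,6}→1  {5,6}→1
  3 left: {3,5,6}→1  {4,5,6}→2
  4 left: {2,3,5,6}→1  {3,4,5,6}→3
  5 left: {2,3,4,5,6}→4
  placing 0:c first → 4 extensions

4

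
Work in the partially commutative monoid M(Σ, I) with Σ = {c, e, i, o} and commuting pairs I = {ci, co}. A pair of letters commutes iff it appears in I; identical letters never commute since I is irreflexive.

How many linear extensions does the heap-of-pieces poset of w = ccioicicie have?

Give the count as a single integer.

piece 0:c — minimal
piece 1:c rests on {0:c}
piece 2:i — minimal
piece 3:o rests on {2:i}
piece 4:i rests on {3:o}
piece 5:c rests on {1:c}
piece 6:i rests on {4:i}
piece 7:c rests on {5:c}
piece 8:i rests on {6:i}
piece 9:e rests on {7:c, 8:i}
minimal pieces: {0:c, 2:i}
ways to finish when only these pieces remain (= sum over removing one remaining piece with nothing left below it):
  1 left: {9}→1
  2 left: {7,9}→1  {8,9}→1
  3 left: {5,7,9}→1  {6,8,9}→1  {7,8,9}→2
  4 left: {1,5,7,9}→1  {4,6,8,9}→1  {5,7,8,9}→3  {6,7,8,9}→3
  5 left: {0,1,5,7,9}→1  {1,5,7,8,9}→4  {3,4,6,8,9}→1  {4,6,7,8,9}→4  {5,6,7,8,9}→6
  6 left: {0,1,5,7,8,9}→5  {1,5,6,7,8,9}→10  {2,3,4,6,8,9}→1  {3,4,6,7,8,9}→5  {4,5,6,7,8,9}→10
  7 left: {0,1,5,6,7,8,9}→15  {1,4,5,6,7,8,9}→20  {2,3,4,6,7,8,9}→6  {3,4,5,6,7,8,9}→15
  8 left: {0,1,4,5,6,7,8,9}→35  {1,3,4,5,6,7,8,9}→35  {2,3,4,5,6,7,8,9}→21
  placing 0:c first → 56 extensions
  placing 2:i first → 70 extensions
total linear extensions = 126

126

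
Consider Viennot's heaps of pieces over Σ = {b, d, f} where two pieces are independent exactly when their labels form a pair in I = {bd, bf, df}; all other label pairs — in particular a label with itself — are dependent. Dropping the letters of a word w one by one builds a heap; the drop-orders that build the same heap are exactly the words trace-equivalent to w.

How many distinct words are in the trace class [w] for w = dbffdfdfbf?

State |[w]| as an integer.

0(d) covers ∅
1(b) covers ∅
2(f) covers ∅
3(f) covers 2:f
4(d) covers 0:d
5(f) covers 3:f
6(d) covers 4:d
7(f) covers 5:f
8(b) covers 1:b
9(f) covers 7:f
floor of heap: 0:d, 1:b, 2:f
completions by unplaced set U, small U first (add the entries for U minus each lowest piece of U):
  |U|=1: {6}:1  {8}:1  {9}:1
  |U|=2: {1,8}:1  {4,6}:1  {6,8}:2  {6,9}:2  {7,9}:1  {8,9}:2
  |U|=3: {0,4,6}:1  {1,6,8}:3  {1,8,9}:3  {4,6,8}:3  {4,6,9}:3  {5,7,9}:1  {6,7,9}:3  {6,8,9}:6  {7,8,9}:3
  |U|=4: {0,4,6,8}:4  {0,4,6,9}:4  {1,4,6,8}:6  {1,6,8,9}:12  {1,7,8,9}:6  {3,5,7,9}:1  {4,6,7,9}:6  {4,6,8,9}:12  {5,6,7,9}:4  {5,7,8,9}:4  {6,7,8,9}:12
  |U|=5: {0,1,4,6,8}:10  {0,4,6,7,9}:10  {0,4,6,8,9}:20  {1,4,6,8,9}:30  {1,5,7,8,9}:10  {1,6,7,8,9}:30  {2,3,5,7,9}:1  {3,5,6,7,9}:5  {3,5,7,8,9}:5  {4,5,6,7,9}:10  {4,6,7,8,9}:30  {5,6,7,8,9}:20
  |U|=6: {0,1,4,6,8,9}:60  {0,4,5,6,7,9}:20  {0,4,6,7,8,9}:60  {1,3,5,7,8,9}:15  {1,4,6,7,8,9}:90  {1,5,6,7,8,9}:60  {2,3,5,6,7,9}:6  {2,3,5,7,8,9}:6  {3,4,5,6,7,9}:15  {3,5,6,7,8,9}:30  {4,5,6,7,8,9}:60
  |U|=7: {0,1,4,6,7,8,9}:210  {0,3,4,5,6,7,9}:35  {0,4,5,6,7,8,9}:140  {1,2,3,5,7,8,9}:21  {1,3,5,6,7,8,9}:105  {1,4,5,6,7,8,9}:210  {2,3,4,5,6,7,9}:21  {2,3,5,6,7,8,9}:42  {3,4,5,6,7,8,9}:105
  |U|=8: {0,1,4,5,6,7,8,9}:560  {0,2,3,4,5,6,7,9}:56  {0,3,4,5,6,7,8,9}:280  {1,2,3,5,6,7,8,9}:168  {1,3,4,5,6,7,8,9}:420  {2,3,4,5,6,7,8,9}:168
  start at 0(d): 756
  start at 1(b): 504
  start at 2(f): 1260
sum over floor = 2520

2520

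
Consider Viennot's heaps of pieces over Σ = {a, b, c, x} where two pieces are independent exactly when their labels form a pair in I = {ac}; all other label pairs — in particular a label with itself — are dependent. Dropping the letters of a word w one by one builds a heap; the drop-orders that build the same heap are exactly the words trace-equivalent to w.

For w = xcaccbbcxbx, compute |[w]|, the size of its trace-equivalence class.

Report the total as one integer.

4

#0=x has no predecessor
#1=c depends on [0:x]
#2=a depends on [0:x]
#3=c depends on [1:c]
#4=c depends on [3:c]
#5=b depends on [2:a, 4:c]
#6=b depends on [5:b]
#7=c depends on [6:b]
#8=x depends on [7:c]
#9=b depends on [8:x]
#10=x depends on [9:b]
sources: [0:x]
N(rest) = Σ N(rest − s) over sources s of rest; N(one piece) = 1:
  size 1 → [10]=1
  size 2 → [9,10]=1
  size 3 → [8,9,10]=1
  size 4 → [7,8,9,10]=1
  size 5 → [6,7,8,9,10]=1
  size 6 → [5,6,7,8,9,10]=1
  size 7 → [2,5,6,7,8,9,10]=1  [4,5,6,7,8,9,10]=1
  size 8 → [2,4,5,6,7,8,9,10]=2  [3,4,5,6,7,8,9,10]=1
  size 9 → [1,3,4,5,6,7,8,9,10]=1  [2,3,4,5,6,7,8,9,10]=3
  first=0(x) contributes 4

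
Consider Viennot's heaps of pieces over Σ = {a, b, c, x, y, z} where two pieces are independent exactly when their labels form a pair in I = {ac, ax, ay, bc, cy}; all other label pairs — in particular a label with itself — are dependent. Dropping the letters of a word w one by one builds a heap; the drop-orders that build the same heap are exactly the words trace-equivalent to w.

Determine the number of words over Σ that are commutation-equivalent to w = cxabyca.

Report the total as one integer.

26

drop 0:c onto floor
drop 1:x onto {0:c}
drop 2:a onto floor
drop 3:b onto {1:x, 2:a}
drop 4:y onto {3:b}
drop 5:c onto {1:x}
drop 6:a onto {3:b}
ground layer = {0:c, 2:a}
drop-orders for the pieces not yet dropped (sum over which currently-grounded one goes next):
  1 to go: {4} 1  {5} 1  {6} 1
  2 to go: {4,5} 2  {4,6} 2  {5,6} 2
  3 to go: {3,4,6} 2  {4,5,6} 6
  4 to go: {2,3,4,6} 2  {3,4,5,6} 8
  5 to go: {1,3,4,5,6} 8  {2,3,4,5,6} 10
  if 0:c drops first: 18 orders
  if 2:a drops first: 8 orders
heap linearizations: 26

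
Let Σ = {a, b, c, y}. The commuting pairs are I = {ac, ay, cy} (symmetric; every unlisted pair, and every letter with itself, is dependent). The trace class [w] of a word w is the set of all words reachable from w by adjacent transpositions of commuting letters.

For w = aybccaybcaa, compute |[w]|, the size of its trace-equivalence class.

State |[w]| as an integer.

piece 0:a — minimal
piece 1:y — minimal
piece 2:b rests on {0:a, 1:y}
piece 3:c rests on {2:b}
piece 4:c rests on {3:c}
piece 5:a rests on {2:b}
piece 6:y rests on {2:b}
piece 7:b rests on {4:c, 5:a, 6:y}
piece 8:c rests on {7:b}
piece 9:a rests on {7:b}
piece 10:a rests on {9:a}
minimal pieces: {0:a, 1:y}
ways to finish when only these pieces remain (= sum over removing one remaining piece with nothing left below it):
  1 left: {8}→1  {10}→1
  2 left: {8,10}→2  {9,10}→1
  3 left: {8,9,10}→3
  4 left: {7,8,9,10}→3
  5 left: {4,7,8,9,10}→3  {5,7,8,9,10}→3  {6,7,8,9,10}→3
  6 left: {3,4,7,8,9,10}→3  {4,5,7,8,9,10}→6  {4,6,7,8,9,10}→6  {5,6,7,8,9,10}→6
  7 left: {3,4,5,7,8,9,10}→9  {3,4,6,7,8,9,10}→9  {4,5,6,7,8,9,10}→18
  8 left: {3,4,5,6,7,8,9,10}→36
  9 left: {2,3,4,5,6,7,8,9,10}→36
  placing 0:a first → 36 extensions
  placing 1:y first → 36 extensions
total linear extensions = 72

72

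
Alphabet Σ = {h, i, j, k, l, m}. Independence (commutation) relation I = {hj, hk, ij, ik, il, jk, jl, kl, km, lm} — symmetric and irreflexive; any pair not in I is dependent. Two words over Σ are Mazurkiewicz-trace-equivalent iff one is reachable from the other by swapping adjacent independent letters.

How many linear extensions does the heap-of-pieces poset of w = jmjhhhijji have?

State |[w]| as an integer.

56

drop 0:j onto floor
drop 1:m onto {0:j}
drop 2:j onto {1:m}
drop 3:h onto {1:m}
drop 4:h onto {3:h}
drop 5:h onto {4:h}
drop 6:i onto {5:h}
drop 7:j onto {2:j}
drop 8:j onto {7:j}
drop 9:i onto {6:i}
ground layer = {0:j}
drop-orders for the pieces not yet dropped (sum over which currently-grounded one goes next):
  1 to go: {8} 1  {9} 1
  2 to go: {6,9} 1  {7,8} 1  {8,9} 2
  3 to go: {2,7,8} 1  {5,6,9} 1  {6,8,9} 3  {7,8,9} 3
  4 to go: {2,7,8,9} 4  {4,5,6,9} 1  {5,6,8,9} 4  {6,7,8,9} 6
  5 to go: {2,6,7,8,9} 10  {3,4,5,6,9} 1  {4,5,6,8,9} 5  {5,6,7,8,9} 10
  6 to go: {2,5,6,7,8,9} 20  {3,4,5,6,8,9} 6  {4,5,6,7,8,9} 15
  7 to go: {2,4,5,6,7,8,9} 35  {3,4,5,6,7,8,9} 21
  8 to go: {2,3,4,5,6,7,8,9} 56
  if 0:j drops first: 56 orders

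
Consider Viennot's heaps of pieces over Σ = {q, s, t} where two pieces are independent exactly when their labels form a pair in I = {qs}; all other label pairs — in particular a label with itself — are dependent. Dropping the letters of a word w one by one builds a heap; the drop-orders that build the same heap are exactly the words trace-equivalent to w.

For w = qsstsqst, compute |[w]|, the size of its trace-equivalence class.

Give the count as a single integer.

9

#0=q has no predecessor
#1=s has no predecessor
#2=s depends on [1:s]
#3=t depends on [0:q, 2:s]
#4=s depends on [3:t]
#5=q depends on [3:t]
#6=s depends on [4:s]
#7=t depends on [5:q, 6:s]
sources: [0:q, 1:s]
N(rest) = Σ N(rest − s) over sources s of rest; N(one piece) = 1:
  size 1 → [7]=1
  size 2 → [5,7]=1  [6,7]=1
  size 3 → [4,6,7]=1  [5,6,7]=2
  size 4 → [4,5,6,7]=3
  size 5 → [3,4,5,6,7]=3
  size 6 → [0,3,4,5,6,7]=3  [2,3,4,5,6,7]=3
  first=0(q) contributes 3
  first=1(s) contributes 6
|[w]| = 9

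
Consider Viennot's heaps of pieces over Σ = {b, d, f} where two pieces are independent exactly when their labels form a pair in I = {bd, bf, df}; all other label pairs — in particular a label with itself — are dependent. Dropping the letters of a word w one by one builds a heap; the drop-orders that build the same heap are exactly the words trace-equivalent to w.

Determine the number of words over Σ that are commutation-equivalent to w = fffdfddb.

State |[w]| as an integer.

piece 0:f — minimal
piece 1:f rests on {0:f}
piece 2:f rests on {1:f}
piece 3:d — minimal
piece 4:f rests on {2:f}
piece 5:d rests on {3:d}
piece 6:d rests on {5:d}
piece 7:b — minimal
minimal pieces: {0:f, 3:d, 7:b}
ways to finish when only these pieces remain (= sum over removing one remaining piece with nothing left below it):
  1 left: {4}→1  {6}→1  {7}→1
  2 left: {2,4}→1  {4,6}→2  {4,7}→2  {5,6}→1  {6,7}→2
  3 left: {1,2,4}→1  {2,4,6}→3  {2,4,7}→3  {3,5,6}→1  {4,5,6}→3  {4,6,7}→6  {5,6,7}→3
  4 left: {0,1,2,4}→1  {1,2,4,6}→4  {1,2,4,7}→4  {2,4,5,6}→6  {2,4,6,7}→12  {3,4,5,6}→4  {3,5,6,7}→4  {4,5,6,7}→12
  5 left: {0,1,2,4,6}→5  {0,1,2,4,7}→5  {1,2,4,5,6}→10  {1,2,4,6,7}→20  {2,3,4,5,6}→10  {2,4,5,6,7}→30  {3,4,5,6,7}→20
  6 left: {0,1,2,4,5,6}→15  {0,1,2,4,6,7}→30  {1,2,3,4,5,6}→20  {1,2,4,5,6,7}→60  {2,3,4,5,6,7}→60
  placing 0:f first → 140 extensions
  placing 3:d first → 105 extensions
  placing 7:b first → 35 extensions
total linear extensions = 280

280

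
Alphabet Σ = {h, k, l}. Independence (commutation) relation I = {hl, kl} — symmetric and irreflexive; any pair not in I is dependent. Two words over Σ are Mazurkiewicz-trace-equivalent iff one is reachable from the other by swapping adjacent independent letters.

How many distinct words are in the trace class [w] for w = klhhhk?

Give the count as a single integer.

6

piece 0:k — minimal
piece 1:l — minimal
piece 2:h rests on {0:k}
piece 3:h rests on {2:h}
piece 4:h rests on {3:h}
piece 5:k rests on {4:h}
minimal pieces: {0:k, 1:l}
ways to finish when only these pieces remain (= sum over removing one remaining piece with nothing left below it):
  1 left: {1}→1  {5}→1
  2 left: {1,5}→2  {4,5}→1
  3 left: {1,4,5}→3  {3,4,5}→1
  4 left: {1,3,4,5}→4  {2,3,4,5}→1
  placing 0:k first → 5 extensions
  placing 1:l first → 1 extensions
total linear extensions = 6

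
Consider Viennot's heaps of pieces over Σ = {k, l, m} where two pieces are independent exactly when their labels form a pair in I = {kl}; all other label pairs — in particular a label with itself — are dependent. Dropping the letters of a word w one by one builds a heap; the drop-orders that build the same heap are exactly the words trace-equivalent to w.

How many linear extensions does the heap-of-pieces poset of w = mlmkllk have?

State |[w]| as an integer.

6

drop 0:m onto floor
drop 1:l onto {0:m}
drop 2:m onto {1:l}
drop 3:k onto {2:m}
drop 4:l onto {2:m}
drop 5:l onto {4:l}
drop 6:k onto {3:k}
ground layer = {0:m}
drop-orders for the pieces not yet dropped (sum over which currently-grounded one goes next):
  1 to go: {5} 1  {6} 1
  2 to go: {3,6} 1  {4,5} 1  {5,6} 2
  3 to go: {3,5,6} 3  {4,5,6} 3
  4 to go: {3,4,5,6} 6
  5 to go: {2,3,4,5,6} 6
  if 0:m drops first: 6 orders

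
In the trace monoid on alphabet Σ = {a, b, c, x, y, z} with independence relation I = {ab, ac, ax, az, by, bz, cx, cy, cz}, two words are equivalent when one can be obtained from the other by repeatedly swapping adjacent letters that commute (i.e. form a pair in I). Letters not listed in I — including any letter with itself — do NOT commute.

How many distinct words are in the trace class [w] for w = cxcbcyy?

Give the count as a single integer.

#0=c has no predecessor
#1=x has no predecessor
#2=c depends on [0:c]
#3=b depends on [1:x, 2:c]
#4=c depends on [3:b]
#5=y depends on [1:x]
#6=y depends on [5:y]
sources: [0:c, 1:x]
N(rest) = Σ N(rest − s) over sources s of rest; N(one piece) = 1:
  size 1 → [4]=1  [6]=1
  size 2 → [3,4]=1  [4,6]=2  [5,6]=1
  size 3 → [2,3,4]=1  [3,4,6]=3  [4,5,6]=3
  size 4 → [0,2,3,4]=1  [2,3,4,6]=4  [3,4,5,6]=6
  size 5 → [0,2,3,4,6]=5  [1,3,4,5,6]=6  [2,3,4,5,6]=10
  first=0(c) contributes 16
  first=1(x) contributes 15
|[w]| = 31

31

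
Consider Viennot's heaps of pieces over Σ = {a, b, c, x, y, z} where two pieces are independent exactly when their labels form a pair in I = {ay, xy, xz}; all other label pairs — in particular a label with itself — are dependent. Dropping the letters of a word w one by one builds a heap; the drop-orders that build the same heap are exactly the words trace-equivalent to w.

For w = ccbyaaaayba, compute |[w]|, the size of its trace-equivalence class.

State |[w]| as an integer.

0(c) covers ∅
1(c) covers 0:c
2(b) covers 1:c
3(y) covers 2:b
4(a) covers 2:b
5(a) covers 4:a
6(a) covers 5:a
7(a) covers 6:a
8(y) covers 3:y
9(b) covers 7:a, 8:y
10(a) covers 9:b
floor of heap: 0:c
completions by unplaced set U, small U first (add the entries for U minus each lowest piece of U):
  |U|=1: {10}:1
  |U|=2: {9,10}:1
  |U|=3: {7,9,10}:1  {8,9,10}:1
  |U|=4: {3,8,9,10}:1  {6,7,9,10}:1  {7,8,9,10}:2
  |U|=5: {3,7,8,9,10}:3  {5,6,7,9,10}:1  {6,7,8,9,10}:3
  |U|=6: {3,6,7,8,9,10}:6  {4,5,6,7,9,10}:1  {5,6,7,8,9,10}:4
  |U|=7: {3,5,6,7,8,9,10}:10  {4,5,6,7,8,9,10}:5
  |U|=8: {3,4,5,6,7,8,9,10}:15
  |U|=9: {2,3,4,5,6,7,8,9,10}:15
  start at 0(c): 15

15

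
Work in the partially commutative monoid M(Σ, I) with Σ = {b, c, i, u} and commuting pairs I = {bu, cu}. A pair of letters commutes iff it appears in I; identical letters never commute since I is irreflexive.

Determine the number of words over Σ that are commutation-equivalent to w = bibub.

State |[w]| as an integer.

3

piece 0:b — minimal
piece 1:i rests on {0:b}
piece 2:b rests on {1:i}
piece 3:u rests on {1:i}
piece 4:b rests on {2:b}
minimal pieces: {0:b}
ways to finish when only these pieces remain (= sum over removing one remaining piece with nothing left below it):
  1 left: {3}→1  {4}→1
  2 left: {2,4}→1  {3,4}→2
  3 left: {2,3,4}→3
  placing 0:b first → 3 extensions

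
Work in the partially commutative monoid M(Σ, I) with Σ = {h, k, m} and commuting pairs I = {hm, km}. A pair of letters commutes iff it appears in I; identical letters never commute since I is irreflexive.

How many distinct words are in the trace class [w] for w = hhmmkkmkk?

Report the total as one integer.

84

0(h) covers ∅
1(h) covers 0:h
2(m) covers ∅
3(m) covers 2:m
4(k) covers 1:h
5(k) covers 4:k
6(m) covers 3:m
7(k) covers 5:k
8(k) covers 7:k
floor of heap: 0:h, 2:m
completions by unplaced set U, small U first (add the entries for U minus each lowest piece of U):
  |U|=1: {6}:1  {8}:1
  |U|=2: {3,6}:1  {6,8}:2  {7,8}:1
  |U|=3: {2,3,6}:1  {3,6,8}:3  {5,7,8}:1  {6,7,8}:3
  |U|=4: {2,3,6,8}:4  {3,6,7,8}:6  {4,5,7,8}:1  {5,6,7,8}:4
  |U|=5: {1,4,5,7,8}:1  {2,3,6,7,8}:10  {3,5,6,7,8}:10  {4,5,6,7,8}:5
  |U|=6: {0,1,4,5,7,8}:1  {1,4,5,6,7,8}:6  {2,3,5,6,7,8}:20  {3,4,5,6,7,8}:15
  |U|=7: {0,1,4,5,6,7,8}:7  {1,3,4,5,6,7,8}:21  {2,3,4,5,6,7,8}:35
  start at 0(h): 56
  start at 2(m): 28
sum over floor = 84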